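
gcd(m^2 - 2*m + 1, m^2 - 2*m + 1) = m^2 - 2*m + 1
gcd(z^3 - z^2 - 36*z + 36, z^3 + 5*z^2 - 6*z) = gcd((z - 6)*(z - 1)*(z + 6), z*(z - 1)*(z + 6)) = z^2 + 5*z - 6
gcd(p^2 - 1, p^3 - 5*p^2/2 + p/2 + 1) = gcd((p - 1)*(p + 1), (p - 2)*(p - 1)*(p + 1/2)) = p - 1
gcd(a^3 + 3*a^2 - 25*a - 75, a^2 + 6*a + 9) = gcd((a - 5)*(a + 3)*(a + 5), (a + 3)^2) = a + 3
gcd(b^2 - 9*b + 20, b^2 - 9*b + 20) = b^2 - 9*b + 20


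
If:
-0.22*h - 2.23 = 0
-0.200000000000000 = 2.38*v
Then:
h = -10.14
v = -0.08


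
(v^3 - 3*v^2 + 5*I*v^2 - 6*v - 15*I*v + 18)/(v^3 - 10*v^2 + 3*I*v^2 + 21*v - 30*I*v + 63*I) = (v + 2*I)/(v - 7)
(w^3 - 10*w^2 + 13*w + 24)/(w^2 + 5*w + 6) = (w^3 - 10*w^2 + 13*w + 24)/(w^2 + 5*w + 6)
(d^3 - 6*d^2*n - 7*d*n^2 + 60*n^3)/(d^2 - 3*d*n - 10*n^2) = (d^2 - d*n - 12*n^2)/(d + 2*n)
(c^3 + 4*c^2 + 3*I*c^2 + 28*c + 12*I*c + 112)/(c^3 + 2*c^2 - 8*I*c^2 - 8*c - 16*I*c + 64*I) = (c^2 + 3*I*c + 28)/(c^2 + c*(-2 - 8*I) + 16*I)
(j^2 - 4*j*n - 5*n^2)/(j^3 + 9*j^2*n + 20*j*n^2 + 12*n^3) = (j - 5*n)/(j^2 + 8*j*n + 12*n^2)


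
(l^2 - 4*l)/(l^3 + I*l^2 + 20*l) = (l - 4)/(l^2 + I*l + 20)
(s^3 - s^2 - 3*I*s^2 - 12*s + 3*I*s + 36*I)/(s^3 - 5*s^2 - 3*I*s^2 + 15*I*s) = (s^2 - s - 12)/(s*(s - 5))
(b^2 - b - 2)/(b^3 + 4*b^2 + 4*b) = (b^2 - b - 2)/(b*(b^2 + 4*b + 4))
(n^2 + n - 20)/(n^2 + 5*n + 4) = (n^2 + n - 20)/(n^2 + 5*n + 4)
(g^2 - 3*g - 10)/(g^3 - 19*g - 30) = 1/(g + 3)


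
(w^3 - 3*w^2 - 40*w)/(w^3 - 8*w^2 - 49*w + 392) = w*(w + 5)/(w^2 - 49)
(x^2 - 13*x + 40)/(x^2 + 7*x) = (x^2 - 13*x + 40)/(x*(x + 7))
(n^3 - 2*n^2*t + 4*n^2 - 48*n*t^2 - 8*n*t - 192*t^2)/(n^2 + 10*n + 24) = (n^2 - 2*n*t - 48*t^2)/(n + 6)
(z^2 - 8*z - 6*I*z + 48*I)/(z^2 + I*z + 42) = (z - 8)/(z + 7*I)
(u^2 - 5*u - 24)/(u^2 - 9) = (u - 8)/(u - 3)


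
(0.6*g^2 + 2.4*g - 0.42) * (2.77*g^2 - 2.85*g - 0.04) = 1.662*g^4 + 4.938*g^3 - 8.0274*g^2 + 1.101*g + 0.0168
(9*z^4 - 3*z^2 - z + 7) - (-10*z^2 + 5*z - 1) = 9*z^4 + 7*z^2 - 6*z + 8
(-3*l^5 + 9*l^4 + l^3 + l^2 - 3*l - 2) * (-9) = 27*l^5 - 81*l^4 - 9*l^3 - 9*l^2 + 27*l + 18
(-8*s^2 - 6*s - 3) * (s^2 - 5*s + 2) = -8*s^4 + 34*s^3 + 11*s^2 + 3*s - 6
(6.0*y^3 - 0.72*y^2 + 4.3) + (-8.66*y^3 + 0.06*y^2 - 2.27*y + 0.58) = -2.66*y^3 - 0.66*y^2 - 2.27*y + 4.88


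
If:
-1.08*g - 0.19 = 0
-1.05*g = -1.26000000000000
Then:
No Solution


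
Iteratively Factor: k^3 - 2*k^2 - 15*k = (k + 3)*(k^2 - 5*k) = (k - 5)*(k + 3)*(k)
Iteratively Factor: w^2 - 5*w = (w)*(w - 5)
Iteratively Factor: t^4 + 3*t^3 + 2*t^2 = (t)*(t^3 + 3*t^2 + 2*t) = t^2*(t^2 + 3*t + 2) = t^2*(t + 2)*(t + 1)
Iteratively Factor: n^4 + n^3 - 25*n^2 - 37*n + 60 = (n + 4)*(n^3 - 3*n^2 - 13*n + 15) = (n + 3)*(n + 4)*(n^2 - 6*n + 5) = (n - 5)*(n + 3)*(n + 4)*(n - 1)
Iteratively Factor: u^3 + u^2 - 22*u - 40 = (u + 2)*(u^2 - u - 20) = (u + 2)*(u + 4)*(u - 5)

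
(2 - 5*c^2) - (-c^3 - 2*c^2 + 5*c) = c^3 - 3*c^2 - 5*c + 2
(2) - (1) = 1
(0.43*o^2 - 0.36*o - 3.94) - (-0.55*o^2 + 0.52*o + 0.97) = 0.98*o^2 - 0.88*o - 4.91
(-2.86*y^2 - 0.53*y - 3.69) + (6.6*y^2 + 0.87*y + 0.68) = 3.74*y^2 + 0.34*y - 3.01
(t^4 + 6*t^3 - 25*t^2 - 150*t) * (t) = t^5 + 6*t^4 - 25*t^3 - 150*t^2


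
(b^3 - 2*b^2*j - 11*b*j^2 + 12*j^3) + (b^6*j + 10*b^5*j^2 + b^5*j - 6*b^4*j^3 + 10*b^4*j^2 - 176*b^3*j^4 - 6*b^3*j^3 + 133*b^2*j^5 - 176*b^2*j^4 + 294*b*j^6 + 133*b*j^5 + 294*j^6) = b^6*j + 10*b^5*j^2 + b^5*j - 6*b^4*j^3 + 10*b^4*j^2 - 176*b^3*j^4 - 6*b^3*j^3 + b^3 + 133*b^2*j^5 - 176*b^2*j^4 - 2*b^2*j + 294*b*j^6 + 133*b*j^5 - 11*b*j^2 + 294*j^6 + 12*j^3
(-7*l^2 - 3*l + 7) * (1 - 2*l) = 14*l^3 - l^2 - 17*l + 7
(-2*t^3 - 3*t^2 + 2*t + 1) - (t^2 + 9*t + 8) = -2*t^3 - 4*t^2 - 7*t - 7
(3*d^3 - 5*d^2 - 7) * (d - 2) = 3*d^4 - 11*d^3 + 10*d^2 - 7*d + 14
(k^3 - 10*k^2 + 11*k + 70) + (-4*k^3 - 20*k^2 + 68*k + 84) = -3*k^3 - 30*k^2 + 79*k + 154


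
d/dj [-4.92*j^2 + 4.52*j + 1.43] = 4.52 - 9.84*j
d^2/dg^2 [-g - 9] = 0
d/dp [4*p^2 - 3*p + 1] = 8*p - 3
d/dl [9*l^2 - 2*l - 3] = 18*l - 2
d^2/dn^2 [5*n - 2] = 0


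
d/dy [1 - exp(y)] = -exp(y)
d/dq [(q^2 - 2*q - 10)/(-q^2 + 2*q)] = 20*(1 - q)/(q^2*(q^2 - 4*q + 4))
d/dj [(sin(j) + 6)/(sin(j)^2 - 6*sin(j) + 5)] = (-12*sin(j) + cos(j)^2 + 40)*cos(j)/(sin(j)^2 - 6*sin(j) + 5)^2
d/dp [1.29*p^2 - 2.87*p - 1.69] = 2.58*p - 2.87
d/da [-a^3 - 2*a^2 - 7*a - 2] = -3*a^2 - 4*a - 7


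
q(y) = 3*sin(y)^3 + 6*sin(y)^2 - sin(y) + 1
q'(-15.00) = 3.80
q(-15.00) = 3.36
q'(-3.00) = 2.49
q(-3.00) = 1.25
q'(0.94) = 8.59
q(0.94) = 5.69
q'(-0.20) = -2.97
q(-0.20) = 1.41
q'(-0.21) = -3.04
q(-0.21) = 1.44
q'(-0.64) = -3.98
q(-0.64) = 3.10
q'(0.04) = -0.51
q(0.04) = 0.97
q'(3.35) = 3.03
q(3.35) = 1.44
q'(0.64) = 7.52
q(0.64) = 3.18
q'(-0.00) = -1.00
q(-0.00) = 1.00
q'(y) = 9*sin(y)^2*cos(y) + 12*sin(y)*cos(y) - cos(y)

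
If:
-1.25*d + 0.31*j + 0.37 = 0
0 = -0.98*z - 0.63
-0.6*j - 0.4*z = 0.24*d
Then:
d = 0.37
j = 0.28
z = -0.64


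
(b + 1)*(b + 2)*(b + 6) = b^3 + 9*b^2 + 20*b + 12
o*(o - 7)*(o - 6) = o^3 - 13*o^2 + 42*o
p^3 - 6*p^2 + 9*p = p*(p - 3)^2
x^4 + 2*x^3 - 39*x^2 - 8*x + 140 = (x - 5)*(x - 2)*(x + 2)*(x + 7)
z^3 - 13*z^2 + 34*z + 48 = (z - 8)*(z - 6)*(z + 1)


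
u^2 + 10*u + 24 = (u + 4)*(u + 6)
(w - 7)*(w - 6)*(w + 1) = w^3 - 12*w^2 + 29*w + 42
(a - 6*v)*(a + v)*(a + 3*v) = a^3 - 2*a^2*v - 21*a*v^2 - 18*v^3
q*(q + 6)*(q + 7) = q^3 + 13*q^2 + 42*q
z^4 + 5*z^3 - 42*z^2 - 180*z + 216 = (z - 6)*(z - 1)*(z + 6)^2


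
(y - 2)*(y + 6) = y^2 + 4*y - 12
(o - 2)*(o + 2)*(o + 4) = o^3 + 4*o^2 - 4*o - 16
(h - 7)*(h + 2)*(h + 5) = h^3 - 39*h - 70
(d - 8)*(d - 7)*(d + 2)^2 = d^4 - 11*d^3 + 164*d + 224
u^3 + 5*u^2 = u^2*(u + 5)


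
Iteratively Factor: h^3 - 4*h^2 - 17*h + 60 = (h - 5)*(h^2 + h - 12) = (h - 5)*(h + 4)*(h - 3)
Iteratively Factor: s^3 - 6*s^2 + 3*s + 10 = (s - 2)*(s^2 - 4*s - 5) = (s - 2)*(s + 1)*(s - 5)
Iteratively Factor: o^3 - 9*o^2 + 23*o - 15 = (o - 5)*(o^2 - 4*o + 3) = (o - 5)*(o - 3)*(o - 1)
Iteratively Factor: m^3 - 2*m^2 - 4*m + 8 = (m - 2)*(m^2 - 4) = (m - 2)*(m + 2)*(m - 2)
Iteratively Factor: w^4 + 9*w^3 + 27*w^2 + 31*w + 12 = (w + 3)*(w^3 + 6*w^2 + 9*w + 4) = (w + 1)*(w + 3)*(w^2 + 5*w + 4) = (w + 1)*(w + 3)*(w + 4)*(w + 1)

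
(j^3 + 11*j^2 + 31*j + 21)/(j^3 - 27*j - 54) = (j^2 + 8*j + 7)/(j^2 - 3*j - 18)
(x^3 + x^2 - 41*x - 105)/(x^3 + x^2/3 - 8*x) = 3*(x^2 - 2*x - 35)/(x*(3*x - 8))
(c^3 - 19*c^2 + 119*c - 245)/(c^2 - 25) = (c^2 - 14*c + 49)/(c + 5)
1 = 1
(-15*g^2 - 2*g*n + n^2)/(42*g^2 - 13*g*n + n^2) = (-15*g^2 - 2*g*n + n^2)/(42*g^2 - 13*g*n + n^2)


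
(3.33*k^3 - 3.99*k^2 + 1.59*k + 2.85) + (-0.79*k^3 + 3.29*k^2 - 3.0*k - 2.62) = 2.54*k^3 - 0.7*k^2 - 1.41*k + 0.23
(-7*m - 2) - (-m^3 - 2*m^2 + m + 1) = m^3 + 2*m^2 - 8*m - 3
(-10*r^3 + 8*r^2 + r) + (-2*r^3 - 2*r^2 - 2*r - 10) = -12*r^3 + 6*r^2 - r - 10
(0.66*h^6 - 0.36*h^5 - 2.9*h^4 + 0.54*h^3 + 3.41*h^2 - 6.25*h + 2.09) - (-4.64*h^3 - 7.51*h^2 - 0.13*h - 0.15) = 0.66*h^6 - 0.36*h^5 - 2.9*h^4 + 5.18*h^3 + 10.92*h^2 - 6.12*h + 2.24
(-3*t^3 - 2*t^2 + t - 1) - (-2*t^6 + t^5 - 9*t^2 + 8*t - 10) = 2*t^6 - t^5 - 3*t^3 + 7*t^2 - 7*t + 9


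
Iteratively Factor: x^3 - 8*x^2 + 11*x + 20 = (x + 1)*(x^2 - 9*x + 20) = (x - 5)*(x + 1)*(x - 4)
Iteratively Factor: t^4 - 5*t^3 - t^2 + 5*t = (t - 5)*(t^3 - t) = t*(t - 5)*(t^2 - 1) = t*(t - 5)*(t - 1)*(t + 1)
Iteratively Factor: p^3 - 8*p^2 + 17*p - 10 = (p - 5)*(p^2 - 3*p + 2) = (p - 5)*(p - 1)*(p - 2)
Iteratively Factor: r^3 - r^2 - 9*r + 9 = (r + 3)*(r^2 - 4*r + 3) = (r - 1)*(r + 3)*(r - 3)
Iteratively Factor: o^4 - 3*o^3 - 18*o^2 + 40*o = (o - 5)*(o^3 + 2*o^2 - 8*o) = (o - 5)*(o - 2)*(o^2 + 4*o) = (o - 5)*(o - 2)*(o + 4)*(o)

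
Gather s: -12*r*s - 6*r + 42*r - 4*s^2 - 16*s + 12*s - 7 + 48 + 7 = 36*r - 4*s^2 + s*(-12*r - 4) + 48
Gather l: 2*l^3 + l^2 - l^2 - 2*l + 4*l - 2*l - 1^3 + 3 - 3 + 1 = 2*l^3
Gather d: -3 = -3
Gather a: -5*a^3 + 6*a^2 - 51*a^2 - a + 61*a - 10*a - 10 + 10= -5*a^3 - 45*a^2 + 50*a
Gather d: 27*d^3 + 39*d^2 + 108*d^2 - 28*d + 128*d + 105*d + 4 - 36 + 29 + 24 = 27*d^3 + 147*d^2 + 205*d + 21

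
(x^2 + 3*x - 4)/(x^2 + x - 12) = (x - 1)/(x - 3)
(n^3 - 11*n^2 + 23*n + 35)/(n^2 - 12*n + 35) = n + 1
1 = 1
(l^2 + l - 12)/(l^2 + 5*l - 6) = (l^2 + l - 12)/(l^2 + 5*l - 6)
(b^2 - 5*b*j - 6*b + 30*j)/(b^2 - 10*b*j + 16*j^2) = (b^2 - 5*b*j - 6*b + 30*j)/(b^2 - 10*b*j + 16*j^2)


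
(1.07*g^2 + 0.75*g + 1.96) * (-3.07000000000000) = -3.2849*g^2 - 2.3025*g - 6.0172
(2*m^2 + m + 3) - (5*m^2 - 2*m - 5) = -3*m^2 + 3*m + 8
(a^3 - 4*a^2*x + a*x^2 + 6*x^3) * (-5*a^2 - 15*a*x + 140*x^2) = -5*a^5 + 5*a^4*x + 195*a^3*x^2 - 605*a^2*x^3 + 50*a*x^4 + 840*x^5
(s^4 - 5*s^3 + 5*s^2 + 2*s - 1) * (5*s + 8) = 5*s^5 - 17*s^4 - 15*s^3 + 50*s^2 + 11*s - 8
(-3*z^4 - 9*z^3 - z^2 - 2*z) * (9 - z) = 3*z^5 - 18*z^4 - 80*z^3 - 7*z^2 - 18*z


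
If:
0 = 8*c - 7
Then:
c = 7/8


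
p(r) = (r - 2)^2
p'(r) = 2*r - 4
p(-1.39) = 11.49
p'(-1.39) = -6.78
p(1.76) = 0.06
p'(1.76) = -0.48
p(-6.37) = 70.06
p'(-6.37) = -16.74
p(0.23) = 3.13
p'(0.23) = -3.54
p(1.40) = 0.36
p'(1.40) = -1.20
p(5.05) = 9.30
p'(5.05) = 6.10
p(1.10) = 0.81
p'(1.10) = -1.80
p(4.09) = 4.37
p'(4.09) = 4.18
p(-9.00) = 121.00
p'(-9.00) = -22.00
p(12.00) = 100.00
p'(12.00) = 20.00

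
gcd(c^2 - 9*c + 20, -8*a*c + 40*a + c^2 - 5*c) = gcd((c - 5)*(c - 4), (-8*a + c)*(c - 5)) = c - 5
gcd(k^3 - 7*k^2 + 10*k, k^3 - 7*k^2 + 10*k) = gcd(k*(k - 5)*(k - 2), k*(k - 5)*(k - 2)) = k^3 - 7*k^2 + 10*k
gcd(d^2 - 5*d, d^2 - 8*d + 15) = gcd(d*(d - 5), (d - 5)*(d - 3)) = d - 5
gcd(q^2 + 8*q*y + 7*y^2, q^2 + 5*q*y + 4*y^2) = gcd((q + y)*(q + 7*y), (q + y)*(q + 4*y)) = q + y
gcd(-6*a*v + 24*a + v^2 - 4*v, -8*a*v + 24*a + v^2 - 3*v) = 1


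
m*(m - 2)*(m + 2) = m^3 - 4*m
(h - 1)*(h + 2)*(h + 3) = h^3 + 4*h^2 + h - 6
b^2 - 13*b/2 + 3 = (b - 6)*(b - 1/2)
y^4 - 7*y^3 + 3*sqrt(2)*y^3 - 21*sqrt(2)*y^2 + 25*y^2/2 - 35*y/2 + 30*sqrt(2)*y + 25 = (y - 5)*(y - 2)*(y + sqrt(2)/2)*(y + 5*sqrt(2)/2)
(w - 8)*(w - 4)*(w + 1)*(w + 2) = w^4 - 9*w^3 - 2*w^2 + 72*w + 64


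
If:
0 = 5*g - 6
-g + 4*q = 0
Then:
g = 6/5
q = 3/10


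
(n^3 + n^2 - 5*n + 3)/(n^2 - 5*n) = (n^3 + n^2 - 5*n + 3)/(n*(n - 5))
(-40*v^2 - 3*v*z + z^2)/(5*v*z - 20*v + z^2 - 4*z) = (-8*v + z)/(z - 4)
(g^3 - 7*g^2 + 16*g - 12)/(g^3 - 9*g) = (g^2 - 4*g + 4)/(g*(g + 3))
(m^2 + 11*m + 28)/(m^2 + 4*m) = (m + 7)/m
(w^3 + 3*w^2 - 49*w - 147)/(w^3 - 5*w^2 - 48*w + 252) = (w^2 - 4*w - 21)/(w^2 - 12*w + 36)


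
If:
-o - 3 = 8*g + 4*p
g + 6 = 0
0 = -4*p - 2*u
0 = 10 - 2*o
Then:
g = -6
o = 5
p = 10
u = -20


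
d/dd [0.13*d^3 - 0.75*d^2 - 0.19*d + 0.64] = 0.39*d^2 - 1.5*d - 0.19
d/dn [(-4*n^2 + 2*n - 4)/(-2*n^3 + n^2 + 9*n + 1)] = 2*(-4*n^4 + 4*n^3 - 31*n^2 + 19)/(4*n^6 - 4*n^5 - 35*n^4 + 14*n^3 + 83*n^2 + 18*n + 1)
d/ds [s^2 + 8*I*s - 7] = 2*s + 8*I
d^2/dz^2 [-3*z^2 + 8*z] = -6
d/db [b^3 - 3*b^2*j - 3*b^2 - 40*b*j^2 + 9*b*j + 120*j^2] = 3*b^2 - 6*b*j - 6*b - 40*j^2 + 9*j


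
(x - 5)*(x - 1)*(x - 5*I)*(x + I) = x^4 - 6*x^3 - 4*I*x^3 + 10*x^2 + 24*I*x^2 - 30*x - 20*I*x + 25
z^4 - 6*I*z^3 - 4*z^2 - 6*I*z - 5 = (z - 5*I)*(z - I)^2*(z + I)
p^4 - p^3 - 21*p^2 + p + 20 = (p - 5)*(p - 1)*(p + 1)*(p + 4)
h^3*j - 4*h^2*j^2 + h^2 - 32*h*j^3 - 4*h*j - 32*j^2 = (h - 8*j)*(h + 4*j)*(h*j + 1)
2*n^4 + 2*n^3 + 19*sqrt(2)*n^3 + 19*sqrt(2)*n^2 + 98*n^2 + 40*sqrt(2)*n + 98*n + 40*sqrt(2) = (n + 4*sqrt(2))*(n + 5*sqrt(2))*(sqrt(2)*n + 1)*(sqrt(2)*n + sqrt(2))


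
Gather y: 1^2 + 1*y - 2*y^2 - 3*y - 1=-2*y^2 - 2*y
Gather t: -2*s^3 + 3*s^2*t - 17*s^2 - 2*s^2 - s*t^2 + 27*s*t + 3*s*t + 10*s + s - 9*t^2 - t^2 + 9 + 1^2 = -2*s^3 - 19*s^2 + 11*s + t^2*(-s - 10) + t*(3*s^2 + 30*s) + 10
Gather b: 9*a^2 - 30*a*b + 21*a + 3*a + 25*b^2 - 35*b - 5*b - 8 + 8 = 9*a^2 + 24*a + 25*b^2 + b*(-30*a - 40)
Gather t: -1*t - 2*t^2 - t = -2*t^2 - 2*t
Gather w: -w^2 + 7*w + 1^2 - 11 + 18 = -w^2 + 7*w + 8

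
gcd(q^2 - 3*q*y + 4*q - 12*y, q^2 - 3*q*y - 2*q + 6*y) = -q + 3*y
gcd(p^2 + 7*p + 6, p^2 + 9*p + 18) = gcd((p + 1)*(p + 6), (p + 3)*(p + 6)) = p + 6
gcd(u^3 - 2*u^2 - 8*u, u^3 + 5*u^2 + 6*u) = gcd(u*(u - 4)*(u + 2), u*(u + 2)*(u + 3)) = u^2 + 2*u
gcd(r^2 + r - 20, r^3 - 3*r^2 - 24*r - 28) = 1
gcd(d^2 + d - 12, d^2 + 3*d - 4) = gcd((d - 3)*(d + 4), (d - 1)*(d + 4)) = d + 4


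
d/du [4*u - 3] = 4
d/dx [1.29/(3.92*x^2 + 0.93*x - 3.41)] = (-10.1136*x - 1.1997)/(3.92*x^2 + 0.93*x - 3.41)^2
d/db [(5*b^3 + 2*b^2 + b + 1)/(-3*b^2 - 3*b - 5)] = (-15*b^4 - 30*b^3 - 78*b^2 - 14*b - 2)/(9*b^4 + 18*b^3 + 39*b^2 + 30*b + 25)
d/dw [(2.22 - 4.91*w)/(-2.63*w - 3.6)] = (61.843398*w + 84.65256)/(2.63*w + 3.6)^3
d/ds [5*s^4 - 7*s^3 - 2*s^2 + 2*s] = 20*s^3 - 21*s^2 - 4*s + 2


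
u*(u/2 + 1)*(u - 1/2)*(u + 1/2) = u^4/2 + u^3 - u^2/8 - u/4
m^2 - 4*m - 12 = (m - 6)*(m + 2)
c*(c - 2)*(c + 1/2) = c^3 - 3*c^2/2 - c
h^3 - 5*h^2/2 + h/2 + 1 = (h - 2)*(h - 1)*(h + 1/2)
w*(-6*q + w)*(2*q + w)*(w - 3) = -12*q^2*w^2 + 36*q^2*w - 4*q*w^3 + 12*q*w^2 + w^4 - 3*w^3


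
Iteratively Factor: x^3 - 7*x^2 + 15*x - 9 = (x - 3)*(x^2 - 4*x + 3) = (x - 3)*(x - 1)*(x - 3)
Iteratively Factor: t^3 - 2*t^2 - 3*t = (t + 1)*(t^2 - 3*t) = t*(t + 1)*(t - 3)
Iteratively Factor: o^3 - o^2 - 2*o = (o + 1)*(o^2 - 2*o) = (o - 2)*(o + 1)*(o)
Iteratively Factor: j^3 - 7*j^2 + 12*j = (j - 4)*(j^2 - 3*j) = j*(j - 4)*(j - 3)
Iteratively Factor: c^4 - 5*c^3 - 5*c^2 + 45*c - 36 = (c - 1)*(c^3 - 4*c^2 - 9*c + 36) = (c - 3)*(c - 1)*(c^2 - c - 12) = (c - 4)*(c - 3)*(c - 1)*(c + 3)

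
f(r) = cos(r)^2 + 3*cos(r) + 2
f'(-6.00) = -1.37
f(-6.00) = 5.80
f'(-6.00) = -1.37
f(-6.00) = 5.80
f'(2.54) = -0.76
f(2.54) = 0.21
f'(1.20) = -3.47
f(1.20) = 3.22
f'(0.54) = -2.42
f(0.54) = 5.31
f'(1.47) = -3.19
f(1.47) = 2.31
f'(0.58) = -2.56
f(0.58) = 5.21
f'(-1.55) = 3.04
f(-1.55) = 2.06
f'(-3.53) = -0.44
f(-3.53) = 0.08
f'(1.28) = -3.42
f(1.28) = 2.94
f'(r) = -2*sin(r)*cos(r) - 3*sin(r)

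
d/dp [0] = 0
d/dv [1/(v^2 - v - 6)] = (1 - 2*v)/(-v^2 + v + 6)^2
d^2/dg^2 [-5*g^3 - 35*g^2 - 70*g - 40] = -30*g - 70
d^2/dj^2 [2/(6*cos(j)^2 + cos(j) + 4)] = 2*(-144*sin(j)^4 - 23*sin(j)^2 + 53*cos(j)/2 - 9*cos(3*j)/2 + 121)/(-6*sin(j)^2 + cos(j) + 10)^3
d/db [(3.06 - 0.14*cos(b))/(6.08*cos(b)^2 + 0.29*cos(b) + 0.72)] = (-0.8512*cos(b)^2 + 37.2096*cos(b) + 0.9882)*sin(b)/(36.9664*cos(b)^4 + 3.5264*cos(b)^3 + 8.8393*cos(b)^2 + 0.4176*cos(b) + 0.5184)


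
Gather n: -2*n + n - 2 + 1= -n - 1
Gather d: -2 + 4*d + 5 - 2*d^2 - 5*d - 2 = -2*d^2 - d + 1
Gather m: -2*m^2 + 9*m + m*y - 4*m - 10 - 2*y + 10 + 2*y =-2*m^2 + m*(y + 5)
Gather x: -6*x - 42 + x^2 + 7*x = x^2 + x - 42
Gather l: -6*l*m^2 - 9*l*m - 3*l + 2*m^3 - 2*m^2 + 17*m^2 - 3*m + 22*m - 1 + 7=l*(-6*m^2 - 9*m - 3) + 2*m^3 + 15*m^2 + 19*m + 6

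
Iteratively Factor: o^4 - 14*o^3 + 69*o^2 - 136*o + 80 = (o - 5)*(o^3 - 9*o^2 + 24*o - 16) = (o - 5)*(o - 1)*(o^2 - 8*o + 16) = (o - 5)*(o - 4)*(o - 1)*(o - 4)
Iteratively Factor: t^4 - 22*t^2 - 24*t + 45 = (t + 3)*(t^3 - 3*t^2 - 13*t + 15) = (t - 5)*(t + 3)*(t^2 + 2*t - 3) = (t - 5)*(t - 1)*(t + 3)*(t + 3)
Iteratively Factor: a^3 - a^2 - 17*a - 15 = (a + 3)*(a^2 - 4*a - 5) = (a + 1)*(a + 3)*(a - 5)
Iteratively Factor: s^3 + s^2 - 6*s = (s - 2)*(s^2 + 3*s) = (s - 2)*(s + 3)*(s)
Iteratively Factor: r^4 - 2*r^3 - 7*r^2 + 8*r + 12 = (r + 1)*(r^3 - 3*r^2 - 4*r + 12) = (r - 3)*(r + 1)*(r^2 - 4) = (r - 3)*(r - 2)*(r + 1)*(r + 2)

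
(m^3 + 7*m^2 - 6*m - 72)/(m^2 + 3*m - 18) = m + 4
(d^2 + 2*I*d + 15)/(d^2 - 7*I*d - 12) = (d + 5*I)/(d - 4*I)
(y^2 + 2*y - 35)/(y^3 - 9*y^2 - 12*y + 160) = (y + 7)/(y^2 - 4*y - 32)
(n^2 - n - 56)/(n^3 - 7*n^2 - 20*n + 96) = (n + 7)/(n^2 + n - 12)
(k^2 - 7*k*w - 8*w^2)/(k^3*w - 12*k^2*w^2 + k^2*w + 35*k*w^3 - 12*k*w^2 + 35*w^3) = (k^2 - 7*k*w - 8*w^2)/(w*(k^3 - 12*k^2*w + k^2 + 35*k*w^2 - 12*k*w + 35*w^2))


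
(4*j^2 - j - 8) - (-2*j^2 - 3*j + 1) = 6*j^2 + 2*j - 9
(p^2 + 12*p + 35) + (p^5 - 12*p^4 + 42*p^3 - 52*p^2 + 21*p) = p^5 - 12*p^4 + 42*p^3 - 51*p^2 + 33*p + 35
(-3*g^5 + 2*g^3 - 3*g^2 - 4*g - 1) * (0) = 0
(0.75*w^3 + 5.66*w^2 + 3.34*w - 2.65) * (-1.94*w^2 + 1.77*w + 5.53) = -1.455*w^5 - 9.6529*w^4 + 7.6861*w^3 + 42.3526*w^2 + 13.7797*w - 14.6545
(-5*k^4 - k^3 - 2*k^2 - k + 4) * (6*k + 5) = -30*k^5 - 31*k^4 - 17*k^3 - 16*k^2 + 19*k + 20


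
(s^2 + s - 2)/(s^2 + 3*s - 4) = (s + 2)/(s + 4)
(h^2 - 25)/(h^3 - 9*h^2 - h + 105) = (h + 5)/(h^2 - 4*h - 21)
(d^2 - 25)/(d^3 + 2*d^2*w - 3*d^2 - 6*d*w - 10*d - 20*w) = (d + 5)/(d^2 + 2*d*w + 2*d + 4*w)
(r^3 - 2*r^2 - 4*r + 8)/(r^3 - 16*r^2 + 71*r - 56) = (r^3 - 2*r^2 - 4*r + 8)/(r^3 - 16*r^2 + 71*r - 56)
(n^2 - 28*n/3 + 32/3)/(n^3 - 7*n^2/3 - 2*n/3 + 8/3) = (n - 8)/(n^2 - n - 2)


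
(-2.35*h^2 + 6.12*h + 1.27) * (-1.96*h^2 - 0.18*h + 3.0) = 4.606*h^4 - 11.5722*h^3 - 10.6408*h^2 + 18.1314*h + 3.81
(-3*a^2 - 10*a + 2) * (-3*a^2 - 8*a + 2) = 9*a^4 + 54*a^3 + 68*a^2 - 36*a + 4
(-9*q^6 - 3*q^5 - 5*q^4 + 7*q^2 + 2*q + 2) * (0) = 0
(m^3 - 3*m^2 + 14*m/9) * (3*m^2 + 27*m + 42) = 3*m^5 + 18*m^4 - 103*m^3/3 - 84*m^2 + 196*m/3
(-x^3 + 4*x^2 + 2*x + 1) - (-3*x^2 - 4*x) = -x^3 + 7*x^2 + 6*x + 1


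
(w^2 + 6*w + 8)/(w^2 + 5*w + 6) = (w + 4)/(w + 3)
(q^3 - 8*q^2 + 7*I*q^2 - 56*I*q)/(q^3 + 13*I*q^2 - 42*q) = (q - 8)/(q + 6*I)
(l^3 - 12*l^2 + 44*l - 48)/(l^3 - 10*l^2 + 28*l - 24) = (l - 4)/(l - 2)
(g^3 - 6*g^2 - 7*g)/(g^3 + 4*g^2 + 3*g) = (g - 7)/(g + 3)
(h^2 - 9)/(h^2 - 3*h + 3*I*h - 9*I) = (h + 3)/(h + 3*I)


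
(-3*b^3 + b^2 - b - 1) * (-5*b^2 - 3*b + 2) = 15*b^5 + 4*b^4 - 4*b^3 + 10*b^2 + b - 2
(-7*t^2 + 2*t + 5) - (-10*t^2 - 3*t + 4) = 3*t^2 + 5*t + 1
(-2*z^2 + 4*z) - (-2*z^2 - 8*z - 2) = 12*z + 2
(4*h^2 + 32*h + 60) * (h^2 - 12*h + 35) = 4*h^4 - 16*h^3 - 184*h^2 + 400*h + 2100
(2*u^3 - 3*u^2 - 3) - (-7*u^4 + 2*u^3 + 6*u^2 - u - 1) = 7*u^4 - 9*u^2 + u - 2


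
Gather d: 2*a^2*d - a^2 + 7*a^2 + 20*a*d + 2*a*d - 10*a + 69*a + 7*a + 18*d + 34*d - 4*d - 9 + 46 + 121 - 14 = 6*a^2 + 66*a + d*(2*a^2 + 22*a + 48) + 144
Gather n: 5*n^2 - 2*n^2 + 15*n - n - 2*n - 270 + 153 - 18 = 3*n^2 + 12*n - 135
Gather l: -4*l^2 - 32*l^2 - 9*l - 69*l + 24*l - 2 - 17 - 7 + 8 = -36*l^2 - 54*l - 18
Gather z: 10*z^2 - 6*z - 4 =10*z^2 - 6*z - 4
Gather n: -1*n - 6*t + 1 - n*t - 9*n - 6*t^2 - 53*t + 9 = n*(-t - 10) - 6*t^2 - 59*t + 10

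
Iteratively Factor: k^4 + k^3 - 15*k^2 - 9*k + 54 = (k + 3)*(k^3 - 2*k^2 - 9*k + 18) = (k - 2)*(k + 3)*(k^2 - 9) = (k - 2)*(k + 3)^2*(k - 3)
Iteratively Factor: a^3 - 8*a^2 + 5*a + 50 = (a - 5)*(a^2 - 3*a - 10) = (a - 5)^2*(a + 2)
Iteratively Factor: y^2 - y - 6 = (y - 3)*(y + 2)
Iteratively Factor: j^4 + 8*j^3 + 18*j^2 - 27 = (j + 3)*(j^3 + 5*j^2 + 3*j - 9) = (j + 3)^2*(j^2 + 2*j - 3) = (j - 1)*(j + 3)^2*(j + 3)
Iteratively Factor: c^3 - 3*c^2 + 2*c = (c)*(c^2 - 3*c + 2) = c*(c - 2)*(c - 1)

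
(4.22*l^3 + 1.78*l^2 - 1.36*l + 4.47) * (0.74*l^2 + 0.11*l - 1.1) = 3.1228*l^5 + 1.7814*l^4 - 5.4526*l^3 + 1.2002*l^2 + 1.9877*l - 4.917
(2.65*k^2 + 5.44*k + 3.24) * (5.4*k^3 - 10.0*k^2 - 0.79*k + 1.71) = 14.31*k^5 + 2.876*k^4 - 38.9975*k^3 - 32.1661*k^2 + 6.7428*k + 5.5404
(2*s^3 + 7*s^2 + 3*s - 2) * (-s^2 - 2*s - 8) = -2*s^5 - 11*s^4 - 33*s^3 - 60*s^2 - 20*s + 16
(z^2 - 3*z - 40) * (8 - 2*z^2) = -2*z^4 + 6*z^3 + 88*z^2 - 24*z - 320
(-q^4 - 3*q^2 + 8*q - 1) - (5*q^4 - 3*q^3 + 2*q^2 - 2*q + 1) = -6*q^4 + 3*q^3 - 5*q^2 + 10*q - 2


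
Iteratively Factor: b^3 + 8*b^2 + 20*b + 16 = (b + 2)*(b^2 + 6*b + 8) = (b + 2)^2*(b + 4)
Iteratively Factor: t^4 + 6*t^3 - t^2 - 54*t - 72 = (t - 3)*(t^3 + 9*t^2 + 26*t + 24) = (t - 3)*(t + 2)*(t^2 + 7*t + 12) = (t - 3)*(t + 2)*(t + 3)*(t + 4)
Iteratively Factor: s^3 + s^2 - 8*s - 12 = (s + 2)*(s^2 - s - 6) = (s + 2)^2*(s - 3)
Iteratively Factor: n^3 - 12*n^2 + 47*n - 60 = (n - 5)*(n^2 - 7*n + 12) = (n - 5)*(n - 4)*(n - 3)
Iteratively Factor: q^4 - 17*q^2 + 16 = (q + 1)*(q^3 - q^2 - 16*q + 16) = (q - 1)*(q + 1)*(q^2 - 16) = (q - 1)*(q + 1)*(q + 4)*(q - 4)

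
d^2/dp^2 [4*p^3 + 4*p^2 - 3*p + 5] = 24*p + 8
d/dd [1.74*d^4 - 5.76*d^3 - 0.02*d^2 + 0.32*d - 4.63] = 6.96*d^3 - 17.28*d^2 - 0.04*d + 0.32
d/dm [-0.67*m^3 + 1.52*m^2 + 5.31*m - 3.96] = -2.01*m^2 + 3.04*m + 5.31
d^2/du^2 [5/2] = 0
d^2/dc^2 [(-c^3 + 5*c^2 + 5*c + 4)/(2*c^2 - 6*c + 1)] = 2*(46*c^3 + 36*c^2 - 177*c + 171)/(8*c^6 - 72*c^5 + 228*c^4 - 288*c^3 + 114*c^2 - 18*c + 1)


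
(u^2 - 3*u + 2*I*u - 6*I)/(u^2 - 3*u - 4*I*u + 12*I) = (u + 2*I)/(u - 4*I)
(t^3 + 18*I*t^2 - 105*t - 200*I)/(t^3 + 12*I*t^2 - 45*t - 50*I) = (t + 8*I)/(t + 2*I)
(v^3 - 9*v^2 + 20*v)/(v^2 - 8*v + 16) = v*(v - 5)/(v - 4)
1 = 1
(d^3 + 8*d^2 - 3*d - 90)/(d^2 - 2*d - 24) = (-d^3 - 8*d^2 + 3*d + 90)/(-d^2 + 2*d + 24)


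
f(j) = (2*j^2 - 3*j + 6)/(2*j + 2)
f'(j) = (4*j - 3)/(2*j + 2) - 2*(2*j^2 - 3*j + 6)/(2*j + 2)^2 = (j^2 + 2*j - 9/2)/(j^2 + 2*j + 1)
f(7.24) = 5.41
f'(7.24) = 0.92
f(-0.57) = 9.72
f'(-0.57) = -28.75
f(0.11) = 2.56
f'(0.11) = -3.46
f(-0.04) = 3.19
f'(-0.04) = -4.97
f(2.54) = 1.59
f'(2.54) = 0.56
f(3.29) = 2.07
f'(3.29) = 0.70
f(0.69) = 1.44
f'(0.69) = -0.93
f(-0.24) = 4.50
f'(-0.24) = -8.52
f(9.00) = 7.05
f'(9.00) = 0.94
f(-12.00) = -15.00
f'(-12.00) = 0.95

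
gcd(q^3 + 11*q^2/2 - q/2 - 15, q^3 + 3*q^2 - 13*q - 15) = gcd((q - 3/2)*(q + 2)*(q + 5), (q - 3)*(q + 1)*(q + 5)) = q + 5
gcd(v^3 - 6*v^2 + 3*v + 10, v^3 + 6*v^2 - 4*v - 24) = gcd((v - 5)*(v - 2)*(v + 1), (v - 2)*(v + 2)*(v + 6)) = v - 2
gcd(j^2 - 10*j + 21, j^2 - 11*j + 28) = j - 7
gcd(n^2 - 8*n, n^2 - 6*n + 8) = 1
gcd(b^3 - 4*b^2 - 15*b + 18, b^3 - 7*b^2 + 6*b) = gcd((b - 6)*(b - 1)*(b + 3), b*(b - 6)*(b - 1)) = b^2 - 7*b + 6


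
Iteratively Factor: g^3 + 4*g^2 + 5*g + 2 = (g + 1)*(g^2 + 3*g + 2) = (g + 1)*(g + 2)*(g + 1)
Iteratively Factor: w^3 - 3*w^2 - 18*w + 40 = (w - 5)*(w^2 + 2*w - 8) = (w - 5)*(w - 2)*(w + 4)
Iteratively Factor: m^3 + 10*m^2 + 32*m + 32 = (m + 2)*(m^2 + 8*m + 16) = (m + 2)*(m + 4)*(m + 4)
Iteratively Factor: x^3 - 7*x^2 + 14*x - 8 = (x - 2)*(x^2 - 5*x + 4) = (x - 4)*(x - 2)*(x - 1)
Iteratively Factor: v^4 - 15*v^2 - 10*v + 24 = (v + 2)*(v^3 - 2*v^2 - 11*v + 12) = (v - 1)*(v + 2)*(v^2 - v - 12) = (v - 1)*(v + 2)*(v + 3)*(v - 4)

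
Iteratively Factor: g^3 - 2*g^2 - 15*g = (g + 3)*(g^2 - 5*g) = g*(g + 3)*(g - 5)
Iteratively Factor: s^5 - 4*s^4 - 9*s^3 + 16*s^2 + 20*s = (s)*(s^4 - 4*s^3 - 9*s^2 + 16*s + 20) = s*(s + 2)*(s^3 - 6*s^2 + 3*s + 10) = s*(s - 5)*(s + 2)*(s^2 - s - 2) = s*(s - 5)*(s - 2)*(s + 2)*(s + 1)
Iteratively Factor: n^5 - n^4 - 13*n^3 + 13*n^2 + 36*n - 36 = (n + 3)*(n^4 - 4*n^3 - n^2 + 16*n - 12) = (n + 2)*(n + 3)*(n^3 - 6*n^2 + 11*n - 6) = (n - 2)*(n + 2)*(n + 3)*(n^2 - 4*n + 3) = (n - 3)*(n - 2)*(n + 2)*(n + 3)*(n - 1)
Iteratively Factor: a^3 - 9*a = (a + 3)*(a^2 - 3*a) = a*(a + 3)*(a - 3)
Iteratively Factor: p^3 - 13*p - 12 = (p + 3)*(p^2 - 3*p - 4) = (p - 4)*(p + 3)*(p + 1)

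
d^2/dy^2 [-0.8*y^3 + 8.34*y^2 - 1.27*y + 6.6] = 16.68 - 4.8*y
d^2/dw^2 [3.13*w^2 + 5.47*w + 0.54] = 6.26000000000000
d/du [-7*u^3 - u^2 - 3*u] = -21*u^2 - 2*u - 3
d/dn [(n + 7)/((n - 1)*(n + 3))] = (-n^2 - 14*n - 17)/(n^4 + 4*n^3 - 2*n^2 - 12*n + 9)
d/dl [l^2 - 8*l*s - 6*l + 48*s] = 2*l - 8*s - 6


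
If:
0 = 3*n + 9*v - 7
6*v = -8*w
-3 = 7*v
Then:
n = 76/21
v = -3/7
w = 9/28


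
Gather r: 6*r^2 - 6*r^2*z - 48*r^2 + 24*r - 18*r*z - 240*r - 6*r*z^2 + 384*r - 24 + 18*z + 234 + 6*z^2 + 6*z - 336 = r^2*(-6*z - 42) + r*(-6*z^2 - 18*z + 168) + 6*z^2 + 24*z - 126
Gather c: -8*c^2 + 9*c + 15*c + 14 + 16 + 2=-8*c^2 + 24*c + 32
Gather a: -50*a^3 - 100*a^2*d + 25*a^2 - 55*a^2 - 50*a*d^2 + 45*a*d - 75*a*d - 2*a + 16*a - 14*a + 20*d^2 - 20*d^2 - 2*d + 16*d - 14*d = -50*a^3 + a^2*(-100*d - 30) + a*(-50*d^2 - 30*d)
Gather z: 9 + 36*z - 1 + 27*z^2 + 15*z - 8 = 27*z^2 + 51*z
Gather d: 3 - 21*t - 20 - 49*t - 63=-70*t - 80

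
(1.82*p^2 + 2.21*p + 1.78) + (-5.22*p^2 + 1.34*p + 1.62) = -3.4*p^2 + 3.55*p + 3.4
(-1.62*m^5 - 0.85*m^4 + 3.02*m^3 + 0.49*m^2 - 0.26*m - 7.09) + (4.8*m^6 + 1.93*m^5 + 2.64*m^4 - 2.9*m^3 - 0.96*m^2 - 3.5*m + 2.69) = 4.8*m^6 + 0.31*m^5 + 1.79*m^4 + 0.12*m^3 - 0.47*m^2 - 3.76*m - 4.4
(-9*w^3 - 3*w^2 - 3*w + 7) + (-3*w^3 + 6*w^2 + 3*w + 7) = -12*w^3 + 3*w^2 + 14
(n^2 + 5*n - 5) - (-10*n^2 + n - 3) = 11*n^2 + 4*n - 2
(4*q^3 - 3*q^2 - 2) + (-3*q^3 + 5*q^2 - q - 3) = q^3 + 2*q^2 - q - 5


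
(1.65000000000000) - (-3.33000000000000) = 4.98000000000000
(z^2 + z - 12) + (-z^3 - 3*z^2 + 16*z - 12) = -z^3 - 2*z^2 + 17*z - 24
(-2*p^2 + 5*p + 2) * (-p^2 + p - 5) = 2*p^4 - 7*p^3 + 13*p^2 - 23*p - 10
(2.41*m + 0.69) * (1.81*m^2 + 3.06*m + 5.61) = 4.3621*m^3 + 8.6235*m^2 + 15.6315*m + 3.8709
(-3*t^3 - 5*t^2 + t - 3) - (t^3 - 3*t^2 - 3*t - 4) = -4*t^3 - 2*t^2 + 4*t + 1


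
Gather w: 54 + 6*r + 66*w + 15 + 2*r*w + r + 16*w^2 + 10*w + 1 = 7*r + 16*w^2 + w*(2*r + 76) + 70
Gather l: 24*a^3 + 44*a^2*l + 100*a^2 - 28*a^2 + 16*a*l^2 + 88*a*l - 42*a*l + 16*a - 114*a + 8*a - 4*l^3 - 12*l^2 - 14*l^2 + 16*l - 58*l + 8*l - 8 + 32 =24*a^3 + 72*a^2 - 90*a - 4*l^3 + l^2*(16*a - 26) + l*(44*a^2 + 46*a - 34) + 24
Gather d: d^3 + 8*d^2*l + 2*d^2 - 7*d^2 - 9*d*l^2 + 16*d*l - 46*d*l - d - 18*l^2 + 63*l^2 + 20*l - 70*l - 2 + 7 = d^3 + d^2*(8*l - 5) + d*(-9*l^2 - 30*l - 1) + 45*l^2 - 50*l + 5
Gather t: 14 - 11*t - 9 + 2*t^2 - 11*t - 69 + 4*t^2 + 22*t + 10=6*t^2 - 54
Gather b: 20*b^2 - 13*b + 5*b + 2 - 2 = 20*b^2 - 8*b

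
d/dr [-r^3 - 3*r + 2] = -3*r^2 - 3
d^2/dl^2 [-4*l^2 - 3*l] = -8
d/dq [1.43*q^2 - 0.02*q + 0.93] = 2.86*q - 0.02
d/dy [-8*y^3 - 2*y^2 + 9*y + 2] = -24*y^2 - 4*y + 9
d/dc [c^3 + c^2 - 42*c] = 3*c^2 + 2*c - 42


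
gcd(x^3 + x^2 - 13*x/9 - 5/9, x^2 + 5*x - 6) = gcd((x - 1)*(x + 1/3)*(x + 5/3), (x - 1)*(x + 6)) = x - 1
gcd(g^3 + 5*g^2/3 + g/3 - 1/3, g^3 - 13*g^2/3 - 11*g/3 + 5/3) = g^2 + 2*g/3 - 1/3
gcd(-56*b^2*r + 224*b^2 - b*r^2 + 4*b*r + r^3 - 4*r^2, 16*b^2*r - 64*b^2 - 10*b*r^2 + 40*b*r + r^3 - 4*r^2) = -8*b*r + 32*b + r^2 - 4*r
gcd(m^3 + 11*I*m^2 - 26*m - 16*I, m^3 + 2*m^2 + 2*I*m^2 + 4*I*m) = m + 2*I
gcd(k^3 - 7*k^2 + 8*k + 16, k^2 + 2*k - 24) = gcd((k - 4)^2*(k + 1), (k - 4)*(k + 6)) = k - 4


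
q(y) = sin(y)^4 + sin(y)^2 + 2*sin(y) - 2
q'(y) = 4*sin(y)^3*cos(y) + 2*sin(y)*cos(y) + 2*cos(y)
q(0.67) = -0.22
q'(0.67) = 3.29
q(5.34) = -2.53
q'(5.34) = -1.02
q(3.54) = -2.60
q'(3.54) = -0.91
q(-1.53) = -2.00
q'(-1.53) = -0.16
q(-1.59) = -2.00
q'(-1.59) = 0.08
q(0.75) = 0.04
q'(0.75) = 3.39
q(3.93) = -2.66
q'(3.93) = 0.60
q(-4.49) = 1.81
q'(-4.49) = -1.69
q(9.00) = -0.98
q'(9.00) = -2.83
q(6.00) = -2.47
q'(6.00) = 1.30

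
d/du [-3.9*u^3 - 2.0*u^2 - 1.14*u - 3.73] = -11.7*u^2 - 4.0*u - 1.14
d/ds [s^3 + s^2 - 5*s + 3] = 3*s^2 + 2*s - 5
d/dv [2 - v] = -1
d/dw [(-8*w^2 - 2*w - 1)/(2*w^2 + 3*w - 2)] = (-20*w^2 + 36*w + 7)/(4*w^4 + 12*w^3 + w^2 - 12*w + 4)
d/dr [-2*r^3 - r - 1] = -6*r^2 - 1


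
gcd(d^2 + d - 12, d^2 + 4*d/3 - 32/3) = d + 4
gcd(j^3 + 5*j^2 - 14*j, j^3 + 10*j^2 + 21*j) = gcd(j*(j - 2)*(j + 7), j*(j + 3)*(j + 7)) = j^2 + 7*j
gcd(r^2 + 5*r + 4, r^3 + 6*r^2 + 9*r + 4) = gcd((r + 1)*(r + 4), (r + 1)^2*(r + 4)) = r^2 + 5*r + 4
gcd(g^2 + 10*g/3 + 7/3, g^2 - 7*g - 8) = g + 1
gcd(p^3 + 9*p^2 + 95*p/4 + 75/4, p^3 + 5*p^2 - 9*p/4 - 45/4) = p^2 + 13*p/2 + 15/2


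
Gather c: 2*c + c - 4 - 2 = 3*c - 6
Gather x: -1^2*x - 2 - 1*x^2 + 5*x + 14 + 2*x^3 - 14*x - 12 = 2*x^3 - x^2 - 10*x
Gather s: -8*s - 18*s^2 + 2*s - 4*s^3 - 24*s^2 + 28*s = -4*s^3 - 42*s^2 + 22*s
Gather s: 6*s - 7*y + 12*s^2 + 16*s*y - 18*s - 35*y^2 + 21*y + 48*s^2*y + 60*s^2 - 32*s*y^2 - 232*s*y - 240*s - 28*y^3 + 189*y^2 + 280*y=s^2*(48*y + 72) + s*(-32*y^2 - 216*y - 252) - 28*y^3 + 154*y^2 + 294*y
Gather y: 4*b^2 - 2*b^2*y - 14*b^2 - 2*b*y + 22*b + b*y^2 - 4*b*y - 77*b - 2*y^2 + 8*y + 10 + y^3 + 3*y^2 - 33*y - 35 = -10*b^2 - 55*b + y^3 + y^2*(b + 1) + y*(-2*b^2 - 6*b - 25) - 25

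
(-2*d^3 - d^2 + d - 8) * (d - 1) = -2*d^4 + d^3 + 2*d^2 - 9*d + 8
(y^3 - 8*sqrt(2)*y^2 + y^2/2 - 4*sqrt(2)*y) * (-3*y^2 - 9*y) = -3*y^5 - 21*y^4/2 + 24*sqrt(2)*y^4 - 9*y^3/2 + 84*sqrt(2)*y^3 + 36*sqrt(2)*y^2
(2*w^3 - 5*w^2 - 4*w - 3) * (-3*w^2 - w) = -6*w^5 + 13*w^4 + 17*w^3 + 13*w^2 + 3*w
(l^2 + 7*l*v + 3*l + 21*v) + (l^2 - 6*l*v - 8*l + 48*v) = 2*l^2 + l*v - 5*l + 69*v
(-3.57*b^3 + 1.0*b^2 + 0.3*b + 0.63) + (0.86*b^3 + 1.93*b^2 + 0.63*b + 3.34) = -2.71*b^3 + 2.93*b^2 + 0.93*b + 3.97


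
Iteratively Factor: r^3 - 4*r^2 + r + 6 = (r - 3)*(r^2 - r - 2) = (r - 3)*(r - 2)*(r + 1)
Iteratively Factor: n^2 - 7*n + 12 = (n - 4)*(n - 3)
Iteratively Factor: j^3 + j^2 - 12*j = (j)*(j^2 + j - 12) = j*(j + 4)*(j - 3)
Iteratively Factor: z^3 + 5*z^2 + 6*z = (z)*(z^2 + 5*z + 6) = z*(z + 3)*(z + 2)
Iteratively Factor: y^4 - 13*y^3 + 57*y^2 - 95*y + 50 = (y - 5)*(y^3 - 8*y^2 + 17*y - 10) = (y - 5)*(y - 2)*(y^2 - 6*y + 5) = (y - 5)*(y - 2)*(y - 1)*(y - 5)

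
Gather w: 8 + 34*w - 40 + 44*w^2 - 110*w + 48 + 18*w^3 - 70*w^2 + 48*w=18*w^3 - 26*w^2 - 28*w + 16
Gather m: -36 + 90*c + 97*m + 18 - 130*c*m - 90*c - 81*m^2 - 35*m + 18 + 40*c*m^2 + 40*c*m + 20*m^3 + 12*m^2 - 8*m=20*m^3 + m^2*(40*c - 69) + m*(54 - 90*c)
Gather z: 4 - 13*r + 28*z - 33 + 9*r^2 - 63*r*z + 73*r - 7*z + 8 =9*r^2 + 60*r + z*(21 - 63*r) - 21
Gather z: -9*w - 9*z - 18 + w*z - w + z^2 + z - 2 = -10*w + z^2 + z*(w - 8) - 20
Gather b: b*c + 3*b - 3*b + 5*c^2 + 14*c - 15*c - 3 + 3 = b*c + 5*c^2 - c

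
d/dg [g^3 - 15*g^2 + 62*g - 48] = 3*g^2 - 30*g + 62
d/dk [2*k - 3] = 2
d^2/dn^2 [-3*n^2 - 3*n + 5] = -6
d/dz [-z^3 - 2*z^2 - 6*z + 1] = -3*z^2 - 4*z - 6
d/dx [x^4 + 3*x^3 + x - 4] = 4*x^3 + 9*x^2 + 1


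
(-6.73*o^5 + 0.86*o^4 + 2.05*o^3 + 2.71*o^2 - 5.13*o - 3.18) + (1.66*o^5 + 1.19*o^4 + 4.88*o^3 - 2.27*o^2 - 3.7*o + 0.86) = -5.07*o^5 + 2.05*o^4 + 6.93*o^3 + 0.44*o^2 - 8.83*o - 2.32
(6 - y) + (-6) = -y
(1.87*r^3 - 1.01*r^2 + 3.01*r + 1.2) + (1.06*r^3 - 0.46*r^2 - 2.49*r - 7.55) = 2.93*r^3 - 1.47*r^2 + 0.52*r - 6.35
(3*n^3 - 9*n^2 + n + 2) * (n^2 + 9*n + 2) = 3*n^5 + 18*n^4 - 74*n^3 - 7*n^2 + 20*n + 4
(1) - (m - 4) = 5 - m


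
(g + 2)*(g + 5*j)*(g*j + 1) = g^3*j + 5*g^2*j^2 + 2*g^2*j + g^2 + 10*g*j^2 + 5*g*j + 2*g + 10*j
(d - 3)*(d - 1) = d^2 - 4*d + 3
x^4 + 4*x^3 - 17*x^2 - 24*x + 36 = (x - 3)*(x - 1)*(x + 2)*(x + 6)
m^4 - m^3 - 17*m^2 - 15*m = m*(m - 5)*(m + 1)*(m + 3)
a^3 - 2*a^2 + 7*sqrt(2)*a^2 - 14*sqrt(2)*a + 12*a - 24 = (a - 2)*(a + sqrt(2))*(a + 6*sqrt(2))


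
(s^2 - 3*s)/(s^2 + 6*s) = (s - 3)/(s + 6)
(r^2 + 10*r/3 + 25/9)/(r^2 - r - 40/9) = (3*r + 5)/(3*r - 8)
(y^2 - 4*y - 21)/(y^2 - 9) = (y - 7)/(y - 3)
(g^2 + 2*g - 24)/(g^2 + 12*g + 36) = (g - 4)/(g + 6)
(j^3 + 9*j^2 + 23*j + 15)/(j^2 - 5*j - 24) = (j^2 + 6*j + 5)/(j - 8)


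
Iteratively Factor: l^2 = (l)*(l)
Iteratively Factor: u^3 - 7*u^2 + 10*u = (u - 2)*(u^2 - 5*u) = u*(u - 2)*(u - 5)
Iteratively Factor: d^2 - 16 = (d - 4)*(d + 4)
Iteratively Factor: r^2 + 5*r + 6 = (r + 3)*(r + 2)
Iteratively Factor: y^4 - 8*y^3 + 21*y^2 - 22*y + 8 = (y - 2)*(y^3 - 6*y^2 + 9*y - 4) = (y - 2)*(y - 1)*(y^2 - 5*y + 4) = (y - 2)*(y - 1)^2*(y - 4)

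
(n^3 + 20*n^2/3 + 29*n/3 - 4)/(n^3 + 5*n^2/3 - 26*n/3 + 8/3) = (n + 3)/(n - 2)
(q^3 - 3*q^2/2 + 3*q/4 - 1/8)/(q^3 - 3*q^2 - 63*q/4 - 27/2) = (-8*q^3 + 12*q^2 - 6*q + 1)/(2*(-4*q^3 + 12*q^2 + 63*q + 54))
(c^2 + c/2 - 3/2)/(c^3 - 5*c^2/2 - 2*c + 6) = (c - 1)/(c^2 - 4*c + 4)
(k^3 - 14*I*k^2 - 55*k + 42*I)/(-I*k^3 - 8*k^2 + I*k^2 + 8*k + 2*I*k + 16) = (I*k^3 + 14*k^2 - 55*I*k - 42)/(k^3 + k^2*(-1 - 8*I) + k*(-2 + 8*I) + 16*I)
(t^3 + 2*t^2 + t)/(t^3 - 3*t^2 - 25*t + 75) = t*(t^2 + 2*t + 1)/(t^3 - 3*t^2 - 25*t + 75)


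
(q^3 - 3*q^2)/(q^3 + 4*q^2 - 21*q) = q/(q + 7)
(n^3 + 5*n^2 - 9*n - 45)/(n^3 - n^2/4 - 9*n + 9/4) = 4*(n + 5)/(4*n - 1)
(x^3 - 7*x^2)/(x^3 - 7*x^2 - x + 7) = x^2/(x^2 - 1)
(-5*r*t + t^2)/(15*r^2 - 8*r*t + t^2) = -t/(3*r - t)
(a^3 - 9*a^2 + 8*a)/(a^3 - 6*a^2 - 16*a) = (a - 1)/(a + 2)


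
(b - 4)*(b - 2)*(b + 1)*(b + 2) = b^4 - 3*b^3 - 8*b^2 + 12*b + 16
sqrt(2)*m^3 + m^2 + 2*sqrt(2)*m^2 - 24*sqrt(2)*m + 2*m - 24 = (m - 4)*(m + 6)*(sqrt(2)*m + 1)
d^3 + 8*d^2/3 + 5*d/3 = d*(d + 1)*(d + 5/3)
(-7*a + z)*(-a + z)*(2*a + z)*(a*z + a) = 14*a^4*z + 14*a^4 - 9*a^3*z^2 - 9*a^3*z - 6*a^2*z^3 - 6*a^2*z^2 + a*z^4 + a*z^3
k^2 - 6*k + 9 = (k - 3)^2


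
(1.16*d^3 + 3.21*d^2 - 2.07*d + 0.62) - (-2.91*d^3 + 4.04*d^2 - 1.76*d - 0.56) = 4.07*d^3 - 0.83*d^2 - 0.31*d + 1.18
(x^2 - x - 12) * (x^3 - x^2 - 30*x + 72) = x^5 - 2*x^4 - 41*x^3 + 114*x^2 + 288*x - 864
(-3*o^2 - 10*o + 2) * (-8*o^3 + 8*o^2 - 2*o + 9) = 24*o^5 + 56*o^4 - 90*o^3 + 9*o^2 - 94*o + 18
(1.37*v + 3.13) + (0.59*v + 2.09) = 1.96*v + 5.22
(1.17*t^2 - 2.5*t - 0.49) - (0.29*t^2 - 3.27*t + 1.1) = 0.88*t^2 + 0.77*t - 1.59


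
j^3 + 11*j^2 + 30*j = j*(j + 5)*(j + 6)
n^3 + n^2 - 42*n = n*(n - 6)*(n + 7)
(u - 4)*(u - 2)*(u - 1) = u^3 - 7*u^2 + 14*u - 8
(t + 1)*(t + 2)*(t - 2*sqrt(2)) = t^3 - 2*sqrt(2)*t^2 + 3*t^2 - 6*sqrt(2)*t + 2*t - 4*sqrt(2)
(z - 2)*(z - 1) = z^2 - 3*z + 2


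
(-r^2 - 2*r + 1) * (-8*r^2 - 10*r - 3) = 8*r^4 + 26*r^3 + 15*r^2 - 4*r - 3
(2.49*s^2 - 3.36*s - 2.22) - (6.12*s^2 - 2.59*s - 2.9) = -3.63*s^2 - 0.77*s + 0.68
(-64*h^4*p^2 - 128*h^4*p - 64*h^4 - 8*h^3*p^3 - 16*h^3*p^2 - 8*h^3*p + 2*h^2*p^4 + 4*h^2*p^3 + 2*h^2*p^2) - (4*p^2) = -64*h^4*p^2 - 128*h^4*p - 64*h^4 - 8*h^3*p^3 - 16*h^3*p^2 - 8*h^3*p + 2*h^2*p^4 + 4*h^2*p^3 + 2*h^2*p^2 - 4*p^2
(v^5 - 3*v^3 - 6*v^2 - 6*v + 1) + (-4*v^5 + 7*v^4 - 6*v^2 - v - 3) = -3*v^5 + 7*v^4 - 3*v^3 - 12*v^2 - 7*v - 2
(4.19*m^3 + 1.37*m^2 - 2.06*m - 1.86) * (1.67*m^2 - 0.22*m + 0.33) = 6.9973*m^5 + 1.3661*m^4 - 2.3589*m^3 - 2.2009*m^2 - 0.2706*m - 0.6138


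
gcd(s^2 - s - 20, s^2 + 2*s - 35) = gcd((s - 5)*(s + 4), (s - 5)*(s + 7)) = s - 5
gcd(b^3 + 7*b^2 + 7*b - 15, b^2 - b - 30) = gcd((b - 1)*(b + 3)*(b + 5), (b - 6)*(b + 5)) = b + 5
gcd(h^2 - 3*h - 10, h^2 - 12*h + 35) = h - 5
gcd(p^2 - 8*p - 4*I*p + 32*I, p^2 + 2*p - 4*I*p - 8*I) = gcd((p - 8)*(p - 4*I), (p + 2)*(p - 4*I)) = p - 4*I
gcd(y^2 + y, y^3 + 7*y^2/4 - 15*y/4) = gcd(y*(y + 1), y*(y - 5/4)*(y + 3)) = y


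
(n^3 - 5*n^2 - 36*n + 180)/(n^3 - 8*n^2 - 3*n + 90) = (n + 6)/(n + 3)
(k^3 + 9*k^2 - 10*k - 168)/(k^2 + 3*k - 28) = k + 6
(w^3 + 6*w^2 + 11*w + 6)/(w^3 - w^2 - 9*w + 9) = (w^2 + 3*w + 2)/(w^2 - 4*w + 3)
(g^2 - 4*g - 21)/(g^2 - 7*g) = (g + 3)/g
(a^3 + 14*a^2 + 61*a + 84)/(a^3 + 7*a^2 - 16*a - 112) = (a + 3)/(a - 4)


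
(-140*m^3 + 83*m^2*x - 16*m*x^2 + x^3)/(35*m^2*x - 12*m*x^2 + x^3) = (-4*m + x)/x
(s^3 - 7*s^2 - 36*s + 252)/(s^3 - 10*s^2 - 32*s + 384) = (s^2 - 13*s + 42)/(s^2 - 16*s + 64)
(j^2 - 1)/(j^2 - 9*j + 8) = (j + 1)/(j - 8)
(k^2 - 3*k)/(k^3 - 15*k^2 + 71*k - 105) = k/(k^2 - 12*k + 35)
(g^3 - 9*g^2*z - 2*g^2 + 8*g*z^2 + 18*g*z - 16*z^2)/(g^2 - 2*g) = g - 9*z + 8*z^2/g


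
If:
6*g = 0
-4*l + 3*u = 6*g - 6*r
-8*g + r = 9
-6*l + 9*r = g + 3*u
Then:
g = 0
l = 27/2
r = 9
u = 0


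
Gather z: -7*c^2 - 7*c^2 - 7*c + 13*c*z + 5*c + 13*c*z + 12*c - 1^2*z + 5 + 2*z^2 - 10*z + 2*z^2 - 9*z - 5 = -14*c^2 + 10*c + 4*z^2 + z*(26*c - 20)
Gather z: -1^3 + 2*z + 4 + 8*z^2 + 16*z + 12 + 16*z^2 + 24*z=24*z^2 + 42*z + 15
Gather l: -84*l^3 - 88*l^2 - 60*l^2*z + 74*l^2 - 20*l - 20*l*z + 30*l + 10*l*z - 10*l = -84*l^3 + l^2*(-60*z - 14) - 10*l*z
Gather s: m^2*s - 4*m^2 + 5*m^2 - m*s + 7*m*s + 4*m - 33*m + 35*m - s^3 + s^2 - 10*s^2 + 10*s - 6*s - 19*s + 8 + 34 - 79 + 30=m^2 + 6*m - s^3 - 9*s^2 + s*(m^2 + 6*m - 15) - 7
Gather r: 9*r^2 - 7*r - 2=9*r^2 - 7*r - 2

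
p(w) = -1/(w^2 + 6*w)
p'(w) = -(-2*w - 6)/(w^2 + 6*w)^2 = 2*(w + 3)/(w^2*(w + 6)^2)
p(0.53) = -0.29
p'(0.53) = 0.59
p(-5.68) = 0.55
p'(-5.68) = -1.62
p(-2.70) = 0.11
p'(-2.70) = 0.01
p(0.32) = -0.49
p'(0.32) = 1.62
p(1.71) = -0.08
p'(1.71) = 0.05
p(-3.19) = 0.11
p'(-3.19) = -0.00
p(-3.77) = 0.12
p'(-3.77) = -0.02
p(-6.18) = -0.90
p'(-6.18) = -5.14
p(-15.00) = -0.00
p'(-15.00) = 0.00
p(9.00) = -0.00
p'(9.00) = 0.00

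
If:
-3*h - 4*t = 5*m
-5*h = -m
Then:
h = -t/7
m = -5*t/7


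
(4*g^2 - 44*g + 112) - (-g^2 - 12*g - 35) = 5*g^2 - 32*g + 147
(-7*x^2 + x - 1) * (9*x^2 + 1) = -63*x^4 + 9*x^3 - 16*x^2 + x - 1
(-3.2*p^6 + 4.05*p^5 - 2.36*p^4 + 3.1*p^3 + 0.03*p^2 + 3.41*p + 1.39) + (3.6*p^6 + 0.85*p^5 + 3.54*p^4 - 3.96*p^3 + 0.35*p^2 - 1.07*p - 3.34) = 0.4*p^6 + 4.9*p^5 + 1.18*p^4 - 0.86*p^3 + 0.38*p^2 + 2.34*p - 1.95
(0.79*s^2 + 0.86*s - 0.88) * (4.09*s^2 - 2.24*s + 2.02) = 3.2311*s^4 + 1.7478*s^3 - 3.9298*s^2 + 3.7084*s - 1.7776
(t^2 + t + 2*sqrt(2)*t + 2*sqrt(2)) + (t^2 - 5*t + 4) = 2*t^2 - 4*t + 2*sqrt(2)*t + 2*sqrt(2) + 4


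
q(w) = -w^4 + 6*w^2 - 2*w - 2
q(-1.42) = 8.87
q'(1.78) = -3.20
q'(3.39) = -117.15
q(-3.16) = -35.48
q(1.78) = 3.41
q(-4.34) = -235.09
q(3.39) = -71.90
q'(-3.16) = 86.30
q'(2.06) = -12.25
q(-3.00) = -23.00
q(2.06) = 1.33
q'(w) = -4*w^3 + 12*w - 2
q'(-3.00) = 70.00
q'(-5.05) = 452.55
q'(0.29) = 1.38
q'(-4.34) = 272.91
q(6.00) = -1094.00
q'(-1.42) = -7.59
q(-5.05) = -489.26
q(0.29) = -2.08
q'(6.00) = -794.00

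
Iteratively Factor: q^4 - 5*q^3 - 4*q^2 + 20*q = (q + 2)*(q^3 - 7*q^2 + 10*q) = q*(q + 2)*(q^2 - 7*q + 10) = q*(q - 5)*(q + 2)*(q - 2)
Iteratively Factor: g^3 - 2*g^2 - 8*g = (g)*(g^2 - 2*g - 8) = g*(g + 2)*(g - 4)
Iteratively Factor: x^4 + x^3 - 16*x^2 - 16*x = (x + 4)*(x^3 - 3*x^2 - 4*x) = (x - 4)*(x + 4)*(x^2 + x) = (x - 4)*(x + 1)*(x + 4)*(x)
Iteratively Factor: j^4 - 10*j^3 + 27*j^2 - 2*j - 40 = (j - 5)*(j^3 - 5*j^2 + 2*j + 8) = (j - 5)*(j + 1)*(j^2 - 6*j + 8) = (j - 5)*(j - 2)*(j + 1)*(j - 4)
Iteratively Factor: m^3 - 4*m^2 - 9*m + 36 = (m - 3)*(m^2 - m - 12) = (m - 4)*(m - 3)*(m + 3)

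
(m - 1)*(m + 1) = m^2 - 1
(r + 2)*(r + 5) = r^2 + 7*r + 10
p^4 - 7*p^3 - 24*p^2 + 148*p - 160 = (p - 8)*(p - 2)^2*(p + 5)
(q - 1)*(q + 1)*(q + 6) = q^3 + 6*q^2 - q - 6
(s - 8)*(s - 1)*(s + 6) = s^3 - 3*s^2 - 46*s + 48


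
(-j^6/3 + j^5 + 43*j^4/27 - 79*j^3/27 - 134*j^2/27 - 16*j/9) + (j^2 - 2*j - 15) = -j^6/3 + j^5 + 43*j^4/27 - 79*j^3/27 - 107*j^2/27 - 34*j/9 - 15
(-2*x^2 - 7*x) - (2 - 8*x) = -2*x^2 + x - 2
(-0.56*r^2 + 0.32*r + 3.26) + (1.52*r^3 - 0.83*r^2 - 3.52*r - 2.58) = 1.52*r^3 - 1.39*r^2 - 3.2*r + 0.68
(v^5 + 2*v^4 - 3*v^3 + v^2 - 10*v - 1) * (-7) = -7*v^5 - 14*v^4 + 21*v^3 - 7*v^2 + 70*v + 7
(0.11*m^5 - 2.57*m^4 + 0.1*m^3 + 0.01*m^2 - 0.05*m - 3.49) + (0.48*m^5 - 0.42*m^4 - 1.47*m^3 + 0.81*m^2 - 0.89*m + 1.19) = 0.59*m^5 - 2.99*m^4 - 1.37*m^3 + 0.82*m^2 - 0.94*m - 2.3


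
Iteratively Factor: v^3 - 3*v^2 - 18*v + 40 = (v - 5)*(v^2 + 2*v - 8) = (v - 5)*(v + 4)*(v - 2)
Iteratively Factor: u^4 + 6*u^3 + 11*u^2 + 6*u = (u + 3)*(u^3 + 3*u^2 + 2*u) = (u + 1)*(u + 3)*(u^2 + 2*u) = (u + 1)*(u + 2)*(u + 3)*(u)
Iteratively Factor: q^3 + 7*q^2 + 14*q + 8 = (q + 1)*(q^2 + 6*q + 8) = (q + 1)*(q + 2)*(q + 4)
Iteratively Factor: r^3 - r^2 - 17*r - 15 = (r - 5)*(r^2 + 4*r + 3) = (r - 5)*(r + 1)*(r + 3)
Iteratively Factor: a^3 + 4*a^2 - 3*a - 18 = (a + 3)*(a^2 + a - 6) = (a - 2)*(a + 3)*(a + 3)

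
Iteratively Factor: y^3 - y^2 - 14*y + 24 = (y + 4)*(y^2 - 5*y + 6) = (y - 2)*(y + 4)*(y - 3)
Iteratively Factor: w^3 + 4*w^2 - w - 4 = (w + 1)*(w^2 + 3*w - 4) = (w - 1)*(w + 1)*(w + 4)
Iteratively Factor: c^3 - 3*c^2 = (c - 3)*(c^2) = c*(c - 3)*(c)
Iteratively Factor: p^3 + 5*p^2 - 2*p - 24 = (p + 4)*(p^2 + p - 6) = (p + 3)*(p + 4)*(p - 2)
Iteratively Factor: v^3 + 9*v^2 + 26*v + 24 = (v + 4)*(v^2 + 5*v + 6) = (v + 3)*(v + 4)*(v + 2)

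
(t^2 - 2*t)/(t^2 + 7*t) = (t - 2)/(t + 7)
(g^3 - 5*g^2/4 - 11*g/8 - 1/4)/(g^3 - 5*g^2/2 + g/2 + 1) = (g + 1/4)/(g - 1)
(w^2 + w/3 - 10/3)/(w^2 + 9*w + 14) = (w - 5/3)/(w + 7)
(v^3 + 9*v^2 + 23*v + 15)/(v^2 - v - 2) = (v^2 + 8*v + 15)/(v - 2)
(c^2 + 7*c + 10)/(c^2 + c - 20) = (c + 2)/(c - 4)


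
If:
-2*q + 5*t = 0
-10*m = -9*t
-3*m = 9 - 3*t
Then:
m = 27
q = 75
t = 30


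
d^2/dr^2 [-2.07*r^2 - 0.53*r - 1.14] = -4.14000000000000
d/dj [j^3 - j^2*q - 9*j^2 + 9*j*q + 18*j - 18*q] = 3*j^2 - 2*j*q - 18*j + 9*q + 18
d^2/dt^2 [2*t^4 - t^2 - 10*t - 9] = 24*t^2 - 2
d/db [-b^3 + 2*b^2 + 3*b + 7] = -3*b^2 + 4*b + 3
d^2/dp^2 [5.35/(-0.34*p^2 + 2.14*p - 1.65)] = (1.23692*p^2 - 7.78532*p - 5.35*(0.68*p - 2.14)*(1.36*p - 4.28) + 6.0027)/(0.34*p^2 - 2.14*p + 1.65)^3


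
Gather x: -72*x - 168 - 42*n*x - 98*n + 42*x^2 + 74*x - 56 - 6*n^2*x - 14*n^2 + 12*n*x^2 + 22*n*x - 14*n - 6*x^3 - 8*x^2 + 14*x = -14*n^2 - 112*n - 6*x^3 + x^2*(12*n + 34) + x*(-6*n^2 - 20*n + 16) - 224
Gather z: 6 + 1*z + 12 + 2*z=3*z + 18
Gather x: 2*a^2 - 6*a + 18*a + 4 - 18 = 2*a^2 + 12*a - 14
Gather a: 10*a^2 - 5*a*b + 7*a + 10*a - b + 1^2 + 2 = 10*a^2 + a*(17 - 5*b) - b + 3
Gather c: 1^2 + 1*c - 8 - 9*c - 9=-8*c - 16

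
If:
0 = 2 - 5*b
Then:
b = 2/5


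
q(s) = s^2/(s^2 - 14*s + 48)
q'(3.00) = 0.72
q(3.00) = 0.60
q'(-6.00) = -0.04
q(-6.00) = 0.21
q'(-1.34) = -0.03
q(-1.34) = 0.03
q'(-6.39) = -0.04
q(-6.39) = 0.23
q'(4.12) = 2.97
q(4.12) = 2.33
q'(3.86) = 2.06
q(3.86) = 1.68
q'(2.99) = 0.71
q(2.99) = 0.59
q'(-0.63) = -0.02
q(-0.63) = 0.01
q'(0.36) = 0.02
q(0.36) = 0.00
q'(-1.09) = -0.03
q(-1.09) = 0.02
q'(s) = s^2*(14 - 2*s)/(s^2 - 14*s + 48)^2 + 2*s/(s^2 - 14*s + 48) = 2*s*(s^2 - s*(s - 7) - 14*s + 48)/(s^2 - 14*s + 48)^2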